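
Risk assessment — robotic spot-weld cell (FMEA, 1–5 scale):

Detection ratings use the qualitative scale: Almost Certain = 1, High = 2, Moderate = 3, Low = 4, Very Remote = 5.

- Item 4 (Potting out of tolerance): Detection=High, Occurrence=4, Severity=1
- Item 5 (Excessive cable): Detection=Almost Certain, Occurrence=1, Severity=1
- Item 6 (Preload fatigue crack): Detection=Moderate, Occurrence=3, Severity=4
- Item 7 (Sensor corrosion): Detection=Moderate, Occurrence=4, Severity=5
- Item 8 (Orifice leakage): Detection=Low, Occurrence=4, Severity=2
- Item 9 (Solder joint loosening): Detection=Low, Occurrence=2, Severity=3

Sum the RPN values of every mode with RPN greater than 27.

RPN = Severity × Occurrence × Detection:
  Item 4: 1 × 4 × 2 = 8
  Item 5: 1 × 1 × 1 = 1
  Item 6: 4 × 3 × 3 = 36
  Item 7: 5 × 4 × 3 = 60
  Item 8: 2 × 4 × 4 = 32
  Item 9: 3 × 2 × 4 = 24
RPN > 27: Item 6 (36), Item 7 (60), Item 8 (32).
Sum: 36 + 60 + 32 = 128.

128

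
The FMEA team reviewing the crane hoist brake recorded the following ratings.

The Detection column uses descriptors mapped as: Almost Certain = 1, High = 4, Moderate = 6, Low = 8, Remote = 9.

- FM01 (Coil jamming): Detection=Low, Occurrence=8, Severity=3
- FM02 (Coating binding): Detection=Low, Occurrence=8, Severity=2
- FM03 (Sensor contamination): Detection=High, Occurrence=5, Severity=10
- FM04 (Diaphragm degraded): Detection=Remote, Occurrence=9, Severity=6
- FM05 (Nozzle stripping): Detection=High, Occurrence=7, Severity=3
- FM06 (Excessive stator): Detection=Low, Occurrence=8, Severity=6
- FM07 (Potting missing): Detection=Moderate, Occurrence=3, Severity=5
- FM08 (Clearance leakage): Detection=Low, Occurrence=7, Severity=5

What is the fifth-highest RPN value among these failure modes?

192

RPN = Severity × Occurrence × Detection:
  FM01: 3 × 8 × 8 = 192
  FM02: 2 × 8 × 8 = 128
  FM03: 10 × 5 × 4 = 200
  FM04: 6 × 9 × 9 = 486
  FM05: 3 × 7 × 4 = 84
  FM06: 6 × 8 × 8 = 384
  FM07: 5 × 3 × 6 = 90
  FM08: 5 × 7 × 8 = 280
Sorted descending: 486, 384, 280, 200, 192, 128, 90, 84.
The fifth-highest RPN is 192 (FM01).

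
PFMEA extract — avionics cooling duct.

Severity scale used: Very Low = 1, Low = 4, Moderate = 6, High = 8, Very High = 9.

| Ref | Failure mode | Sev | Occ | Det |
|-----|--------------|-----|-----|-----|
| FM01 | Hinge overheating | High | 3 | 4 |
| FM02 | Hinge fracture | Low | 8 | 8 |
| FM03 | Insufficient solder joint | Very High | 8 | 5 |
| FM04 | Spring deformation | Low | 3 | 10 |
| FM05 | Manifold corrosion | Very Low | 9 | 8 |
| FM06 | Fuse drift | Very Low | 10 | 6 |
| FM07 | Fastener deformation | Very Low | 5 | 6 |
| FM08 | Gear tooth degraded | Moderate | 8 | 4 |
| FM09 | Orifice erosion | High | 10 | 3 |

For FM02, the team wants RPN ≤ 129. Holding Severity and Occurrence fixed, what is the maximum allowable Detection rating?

4

FM02: S=4, O=8, D=8 → current RPN = 256.
Fixed product = 32. Need 32 × D ≤ 129, so D ≤ 129/32 = 4.03.
Maximum integer Detection rating = 4 (gives RPN 128; D=5 would give 160 > 129).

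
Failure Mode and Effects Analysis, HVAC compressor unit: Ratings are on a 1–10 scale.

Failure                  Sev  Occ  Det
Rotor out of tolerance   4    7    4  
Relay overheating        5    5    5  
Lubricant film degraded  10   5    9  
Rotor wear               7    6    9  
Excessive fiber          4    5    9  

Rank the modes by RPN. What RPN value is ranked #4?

RPN = Severity × Occurrence × Detection:
  Rotor out of tolerance: 4 × 7 × 4 = 112
  Relay overheating: 5 × 5 × 5 = 125
  Lubricant film degraded: 10 × 5 × 9 = 450
  Rotor wear: 7 × 6 × 9 = 378
  Excessive fiber: 4 × 5 × 9 = 180
Sorted descending: 450, 378, 180, 125, 112.
The fourth-highest RPN is 125 (Relay overheating).

125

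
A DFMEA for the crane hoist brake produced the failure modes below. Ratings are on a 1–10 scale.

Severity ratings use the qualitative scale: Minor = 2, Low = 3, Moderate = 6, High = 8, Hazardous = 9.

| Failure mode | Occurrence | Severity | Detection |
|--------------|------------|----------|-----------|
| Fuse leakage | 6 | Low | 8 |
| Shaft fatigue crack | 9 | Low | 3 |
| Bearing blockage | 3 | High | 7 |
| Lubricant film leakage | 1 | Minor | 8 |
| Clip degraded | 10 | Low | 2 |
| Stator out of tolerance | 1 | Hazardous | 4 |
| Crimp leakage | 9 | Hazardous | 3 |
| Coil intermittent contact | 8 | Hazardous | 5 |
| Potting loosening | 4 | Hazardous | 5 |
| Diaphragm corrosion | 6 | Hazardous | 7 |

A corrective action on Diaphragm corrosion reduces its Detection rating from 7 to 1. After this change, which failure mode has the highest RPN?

Coil intermittent contact

RPN = Severity × Occurrence × Detection:
  Fuse leakage: 3 × 6 × 8 = 144
  Shaft fatigue crack: 3 × 9 × 3 = 81
  Bearing blockage: 8 × 3 × 7 = 168
  Lubricant film leakage: 2 × 1 × 8 = 16
  Clip degraded: 3 × 10 × 2 = 60
  Stator out of tolerance: 9 × 1 × 4 = 36
  Crimp leakage: 9 × 9 × 3 = 243
  Coil intermittent contact: 9 × 8 × 5 = 360
  Potting loosening: 9 × 4 × 5 = 180
  Diaphragm corrosion: 9 × 6 × 7 = 378
After action: Diaphragm corrosion → 9 × 6 × 1 = 54.
Revised RPNs: Coil intermittent contact=360, Crimp leakage=243, Potting loosening=180, Bearing blockage=168, Fuse leakage=144, Shaft fatigue crack=81, Clip degraded=60, Diaphragm corrosion=54, Stator out of tolerance=36, Lubricant film leakage=16.
Highest is now Coil intermittent contact (360).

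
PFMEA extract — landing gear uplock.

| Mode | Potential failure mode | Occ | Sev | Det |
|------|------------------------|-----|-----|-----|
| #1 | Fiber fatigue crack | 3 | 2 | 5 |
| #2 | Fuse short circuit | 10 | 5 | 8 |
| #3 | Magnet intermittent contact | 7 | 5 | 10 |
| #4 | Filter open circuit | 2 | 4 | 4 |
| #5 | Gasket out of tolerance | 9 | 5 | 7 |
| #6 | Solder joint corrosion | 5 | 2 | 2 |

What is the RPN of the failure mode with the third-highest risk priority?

315

RPN = Severity × Occurrence × Detection:
  #1: 2 × 3 × 5 = 30
  #2: 5 × 10 × 8 = 400
  #3: 5 × 7 × 10 = 350
  #4: 4 × 2 × 4 = 32
  #5: 5 × 9 × 7 = 315
  #6: 2 × 5 × 2 = 20
Sorted descending: 400, 350, 315, 32, 30, 20.
The third-highest RPN is 315 (#5).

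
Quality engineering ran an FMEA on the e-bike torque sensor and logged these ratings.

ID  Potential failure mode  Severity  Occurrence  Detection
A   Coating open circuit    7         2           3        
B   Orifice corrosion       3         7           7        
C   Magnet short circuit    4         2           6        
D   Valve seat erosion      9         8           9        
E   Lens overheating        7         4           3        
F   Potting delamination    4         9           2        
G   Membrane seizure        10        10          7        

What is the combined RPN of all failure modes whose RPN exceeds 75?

RPN = Severity × Occurrence × Detection:
  A: 7 × 2 × 3 = 42
  B: 3 × 7 × 7 = 147
  C: 4 × 2 × 6 = 48
  D: 9 × 8 × 9 = 648
  E: 7 × 4 × 3 = 84
  F: 4 × 9 × 2 = 72
  G: 10 × 10 × 7 = 700
RPN > 75: B (147), D (648), E (84), G (700).
Sum: 147 + 648 + 84 + 700 = 1579.

1579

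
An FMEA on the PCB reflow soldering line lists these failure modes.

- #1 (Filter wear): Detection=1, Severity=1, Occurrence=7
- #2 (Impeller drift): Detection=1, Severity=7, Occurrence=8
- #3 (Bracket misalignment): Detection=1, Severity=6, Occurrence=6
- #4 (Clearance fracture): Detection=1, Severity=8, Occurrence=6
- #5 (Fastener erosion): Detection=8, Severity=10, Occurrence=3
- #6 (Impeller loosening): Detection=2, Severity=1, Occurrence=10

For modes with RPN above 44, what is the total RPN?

RPN = Severity × Occurrence × Detection:
  #1: 1 × 7 × 1 = 7
  #2: 7 × 8 × 1 = 56
  #3: 6 × 6 × 1 = 36
  #4: 8 × 6 × 1 = 48
  #5: 10 × 3 × 8 = 240
  #6: 1 × 10 × 2 = 20
RPN > 44: #2 (56), #4 (48), #5 (240).
Sum: 56 + 48 + 240 = 344.

344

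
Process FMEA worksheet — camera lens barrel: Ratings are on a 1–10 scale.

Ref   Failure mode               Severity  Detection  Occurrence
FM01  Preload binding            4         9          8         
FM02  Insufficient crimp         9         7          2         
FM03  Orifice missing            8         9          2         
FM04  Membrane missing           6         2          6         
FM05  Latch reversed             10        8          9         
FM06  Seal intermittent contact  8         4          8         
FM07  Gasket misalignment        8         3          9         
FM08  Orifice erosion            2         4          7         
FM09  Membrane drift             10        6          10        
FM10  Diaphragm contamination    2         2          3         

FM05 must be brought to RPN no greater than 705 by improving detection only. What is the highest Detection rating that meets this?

7

FM05: S=10, O=9, D=8 → current RPN = 720.
Fixed product = 90. Need 90 × D ≤ 705, so D ≤ 705/90 = 7.83.
Maximum integer Detection rating = 7 (gives RPN 630; D=8 would give 720 > 705).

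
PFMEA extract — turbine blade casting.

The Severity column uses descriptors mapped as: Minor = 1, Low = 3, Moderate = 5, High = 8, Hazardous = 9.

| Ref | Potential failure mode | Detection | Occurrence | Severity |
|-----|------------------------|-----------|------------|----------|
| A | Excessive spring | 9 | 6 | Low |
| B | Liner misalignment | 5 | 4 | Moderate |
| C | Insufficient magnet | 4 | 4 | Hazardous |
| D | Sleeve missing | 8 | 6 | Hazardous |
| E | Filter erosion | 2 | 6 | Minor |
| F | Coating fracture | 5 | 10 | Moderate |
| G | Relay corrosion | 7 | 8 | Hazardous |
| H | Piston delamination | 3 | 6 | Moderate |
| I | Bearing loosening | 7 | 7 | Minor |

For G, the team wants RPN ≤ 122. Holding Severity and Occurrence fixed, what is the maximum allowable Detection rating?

1

G: S=9, O=8, D=7 → current RPN = 504.
Fixed product = 72. Need 72 × D ≤ 122, so D ≤ 122/72 = 1.69.
Maximum integer Detection rating = 1 (gives RPN 72; D=2 would give 144 > 122).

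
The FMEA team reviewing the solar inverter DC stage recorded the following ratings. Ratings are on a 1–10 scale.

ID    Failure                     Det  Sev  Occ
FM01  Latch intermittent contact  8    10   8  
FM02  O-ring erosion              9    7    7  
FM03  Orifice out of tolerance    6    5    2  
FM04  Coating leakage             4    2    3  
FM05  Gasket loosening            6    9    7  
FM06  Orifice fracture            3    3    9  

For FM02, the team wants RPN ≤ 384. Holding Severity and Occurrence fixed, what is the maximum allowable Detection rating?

7

FM02: S=7, O=7, D=9 → current RPN = 441.
Fixed product = 49. Need 49 × D ≤ 384, so D ≤ 384/49 = 7.84.
Maximum integer Detection rating = 7 (gives RPN 343; D=8 would give 392 > 384).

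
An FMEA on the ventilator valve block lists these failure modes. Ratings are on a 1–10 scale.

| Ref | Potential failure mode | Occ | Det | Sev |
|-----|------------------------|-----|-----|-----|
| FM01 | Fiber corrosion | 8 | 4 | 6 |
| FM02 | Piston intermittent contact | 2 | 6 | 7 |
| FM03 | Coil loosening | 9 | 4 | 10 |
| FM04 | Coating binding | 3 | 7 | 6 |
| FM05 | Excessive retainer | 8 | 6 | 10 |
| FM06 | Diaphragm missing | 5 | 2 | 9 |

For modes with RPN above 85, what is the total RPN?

RPN = Severity × Occurrence × Detection:
  FM01: 6 × 8 × 4 = 192
  FM02: 7 × 2 × 6 = 84
  FM03: 10 × 9 × 4 = 360
  FM04: 6 × 3 × 7 = 126
  FM05: 10 × 8 × 6 = 480
  FM06: 9 × 5 × 2 = 90
RPN > 85: FM01 (192), FM03 (360), FM04 (126), FM05 (480), FM06 (90).
Sum: 192 + 360 + 126 + 480 + 90 = 1248.

1248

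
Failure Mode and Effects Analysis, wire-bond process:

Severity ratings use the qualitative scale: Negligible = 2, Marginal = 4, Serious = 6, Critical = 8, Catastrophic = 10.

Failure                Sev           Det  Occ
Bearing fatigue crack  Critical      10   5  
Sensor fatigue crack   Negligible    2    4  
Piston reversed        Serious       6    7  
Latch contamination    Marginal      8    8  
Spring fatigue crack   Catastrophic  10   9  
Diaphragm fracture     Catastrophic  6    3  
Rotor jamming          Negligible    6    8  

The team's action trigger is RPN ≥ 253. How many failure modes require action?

RPN = Severity × Occurrence × Detection:
  Bearing fatigue crack: 8 × 5 × 10 = 400
  Sensor fatigue crack: 2 × 4 × 2 = 16
  Piston reversed: 6 × 7 × 6 = 252
  Latch contamination: 4 × 8 × 8 = 256
  Spring fatigue crack: 10 × 9 × 10 = 900
  Diaphragm fracture: 10 × 3 × 6 = 180
  Rotor jamming: 2 × 8 × 6 = 96
Modes with RPN ≥ 253: Bearing fatigue crack (400), Latch contamination (256), Spring fatigue crack (900) → 3.

3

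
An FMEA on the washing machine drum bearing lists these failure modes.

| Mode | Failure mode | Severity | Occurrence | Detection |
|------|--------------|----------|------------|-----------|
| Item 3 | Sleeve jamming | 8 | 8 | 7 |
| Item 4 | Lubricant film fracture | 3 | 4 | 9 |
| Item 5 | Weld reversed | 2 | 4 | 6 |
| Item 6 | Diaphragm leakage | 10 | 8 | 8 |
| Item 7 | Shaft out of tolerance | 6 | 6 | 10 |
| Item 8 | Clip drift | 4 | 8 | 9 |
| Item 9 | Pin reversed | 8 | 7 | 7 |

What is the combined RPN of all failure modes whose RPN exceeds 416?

1088

RPN = Severity × Occurrence × Detection:
  Item 3: 8 × 8 × 7 = 448
  Item 4: 3 × 4 × 9 = 108
  Item 5: 2 × 4 × 6 = 48
  Item 6: 10 × 8 × 8 = 640
  Item 7: 6 × 6 × 10 = 360
  Item 8: 4 × 8 × 9 = 288
  Item 9: 8 × 7 × 7 = 392
RPN > 416: Item 3 (448), Item 6 (640).
Sum: 448 + 640 = 1088.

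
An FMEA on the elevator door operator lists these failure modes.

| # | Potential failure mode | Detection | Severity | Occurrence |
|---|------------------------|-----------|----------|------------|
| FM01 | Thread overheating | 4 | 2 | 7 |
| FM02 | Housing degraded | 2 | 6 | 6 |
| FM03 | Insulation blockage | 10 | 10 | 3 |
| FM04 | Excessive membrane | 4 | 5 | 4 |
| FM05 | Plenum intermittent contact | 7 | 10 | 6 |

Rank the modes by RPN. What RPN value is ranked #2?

300

RPN = Severity × Occurrence × Detection:
  FM01: 2 × 7 × 4 = 56
  FM02: 6 × 6 × 2 = 72
  FM03: 10 × 3 × 10 = 300
  FM04: 5 × 4 × 4 = 80
  FM05: 10 × 6 × 7 = 420
Sorted descending: 420, 300, 80, 72, 56.
The second-highest RPN is 300 (FM03).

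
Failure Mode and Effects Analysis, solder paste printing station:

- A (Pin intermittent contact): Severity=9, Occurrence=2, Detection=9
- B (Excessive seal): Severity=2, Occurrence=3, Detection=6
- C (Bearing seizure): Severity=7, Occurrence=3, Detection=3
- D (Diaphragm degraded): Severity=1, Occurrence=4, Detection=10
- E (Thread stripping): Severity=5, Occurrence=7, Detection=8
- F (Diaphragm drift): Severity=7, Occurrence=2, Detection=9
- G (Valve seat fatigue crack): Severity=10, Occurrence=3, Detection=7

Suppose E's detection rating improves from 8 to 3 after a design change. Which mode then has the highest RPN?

RPN = Severity × Occurrence × Detection:
  A: 9 × 2 × 9 = 162
  B: 2 × 3 × 6 = 36
  C: 7 × 3 × 3 = 63
  D: 1 × 4 × 10 = 40
  E: 5 × 7 × 8 = 280
  F: 7 × 2 × 9 = 126
  G: 10 × 3 × 7 = 210
After action: E → 5 × 7 × 3 = 105.
Revised RPNs: G=210, A=162, F=126, E=105, C=63, D=40, B=36.
Highest is now G (210).

G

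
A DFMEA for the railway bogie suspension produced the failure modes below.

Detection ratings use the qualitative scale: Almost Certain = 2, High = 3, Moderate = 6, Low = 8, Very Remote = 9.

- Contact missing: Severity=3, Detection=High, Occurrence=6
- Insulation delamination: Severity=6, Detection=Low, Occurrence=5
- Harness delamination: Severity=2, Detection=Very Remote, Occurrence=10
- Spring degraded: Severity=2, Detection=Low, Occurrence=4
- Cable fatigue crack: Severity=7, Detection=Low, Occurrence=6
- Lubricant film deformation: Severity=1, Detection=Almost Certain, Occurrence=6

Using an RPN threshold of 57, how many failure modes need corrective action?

RPN = Severity × Occurrence × Detection:
  Contact missing: 3 × 6 × 3 = 54
  Insulation delamination: 6 × 5 × 8 = 240
  Harness delamination: 2 × 10 × 9 = 180
  Spring degraded: 2 × 4 × 8 = 64
  Cable fatigue crack: 7 × 6 × 8 = 336
  Lubricant film deformation: 1 × 6 × 2 = 12
Modes with RPN ≥ 57: Insulation delamination (240), Harness delamination (180), Spring degraded (64), Cable fatigue crack (336) → 4.

4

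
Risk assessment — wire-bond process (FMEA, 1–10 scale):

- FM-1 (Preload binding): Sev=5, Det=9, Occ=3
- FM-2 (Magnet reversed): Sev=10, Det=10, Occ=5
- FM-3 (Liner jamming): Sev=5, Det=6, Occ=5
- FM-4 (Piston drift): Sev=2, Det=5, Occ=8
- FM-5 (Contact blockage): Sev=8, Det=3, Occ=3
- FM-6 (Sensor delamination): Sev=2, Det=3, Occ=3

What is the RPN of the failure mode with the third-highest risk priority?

135

RPN = Severity × Occurrence × Detection:
  FM-1: 5 × 3 × 9 = 135
  FM-2: 10 × 5 × 10 = 500
  FM-3: 5 × 5 × 6 = 150
  FM-4: 2 × 8 × 5 = 80
  FM-5: 8 × 3 × 3 = 72
  FM-6: 2 × 3 × 3 = 18
Sorted descending: 500, 150, 135, 80, 72, 18.
The third-highest RPN is 135 (FM-1).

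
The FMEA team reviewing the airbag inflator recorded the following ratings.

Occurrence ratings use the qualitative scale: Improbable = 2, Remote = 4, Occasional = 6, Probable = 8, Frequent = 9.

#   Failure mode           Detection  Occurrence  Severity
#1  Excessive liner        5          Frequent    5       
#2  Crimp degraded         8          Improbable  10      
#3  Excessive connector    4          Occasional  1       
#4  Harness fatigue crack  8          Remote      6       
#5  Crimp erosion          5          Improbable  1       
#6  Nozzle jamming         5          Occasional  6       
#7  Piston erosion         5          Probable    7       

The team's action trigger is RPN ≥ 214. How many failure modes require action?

2

RPN = Severity × Occurrence × Detection:
  #1: 5 × 9 × 5 = 225
  #2: 10 × 2 × 8 = 160
  #3: 1 × 6 × 4 = 24
  #4: 6 × 4 × 8 = 192
  #5: 1 × 2 × 5 = 10
  #6: 6 × 6 × 5 = 180
  #7: 7 × 8 × 5 = 280
Modes with RPN ≥ 214: #1 (225), #7 (280) → 2.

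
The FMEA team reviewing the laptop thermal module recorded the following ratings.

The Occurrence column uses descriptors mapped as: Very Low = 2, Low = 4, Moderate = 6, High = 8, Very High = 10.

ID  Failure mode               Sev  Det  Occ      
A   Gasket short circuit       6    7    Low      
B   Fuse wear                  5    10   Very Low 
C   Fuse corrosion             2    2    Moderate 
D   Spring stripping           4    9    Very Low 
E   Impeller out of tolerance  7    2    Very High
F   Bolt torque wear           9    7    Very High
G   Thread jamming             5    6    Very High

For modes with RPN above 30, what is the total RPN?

1410

RPN = Severity × Occurrence × Detection:
  A: 6 × 4 × 7 = 168
  B: 5 × 2 × 10 = 100
  C: 2 × 6 × 2 = 24
  D: 4 × 2 × 9 = 72
  E: 7 × 10 × 2 = 140
  F: 9 × 10 × 7 = 630
  G: 5 × 10 × 6 = 300
RPN > 30: A (168), B (100), D (72), E (140), F (630), G (300).
Sum: 168 + 100 + 72 + 140 + 630 + 300 = 1410.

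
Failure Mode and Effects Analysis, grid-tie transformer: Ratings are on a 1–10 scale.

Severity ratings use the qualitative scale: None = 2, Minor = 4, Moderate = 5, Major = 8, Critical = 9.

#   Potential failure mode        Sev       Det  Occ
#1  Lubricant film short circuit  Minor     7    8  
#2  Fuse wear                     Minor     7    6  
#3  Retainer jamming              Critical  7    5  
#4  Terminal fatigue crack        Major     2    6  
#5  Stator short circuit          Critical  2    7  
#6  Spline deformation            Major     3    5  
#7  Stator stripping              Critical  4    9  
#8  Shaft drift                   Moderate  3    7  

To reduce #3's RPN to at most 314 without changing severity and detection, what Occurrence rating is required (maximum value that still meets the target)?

#3: S=9, O=5, D=7 → current RPN = 315.
Fixed product = 63. Need 63 × O ≤ 314, so O ≤ 314/63 = 4.98.
Maximum integer Occurrence rating = 4 (gives RPN 252; O=5 would give 315 > 314).

4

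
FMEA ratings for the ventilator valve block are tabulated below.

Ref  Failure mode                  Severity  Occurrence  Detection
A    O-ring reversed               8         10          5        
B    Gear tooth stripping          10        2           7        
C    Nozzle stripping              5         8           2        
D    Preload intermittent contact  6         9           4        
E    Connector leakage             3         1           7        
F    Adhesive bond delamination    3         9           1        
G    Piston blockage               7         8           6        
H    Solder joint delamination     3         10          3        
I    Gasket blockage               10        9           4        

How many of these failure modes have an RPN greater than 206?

4

RPN = Severity × Occurrence × Detection:
  A: 8 × 10 × 5 = 400
  B: 10 × 2 × 7 = 140
  C: 5 × 8 × 2 = 80
  D: 6 × 9 × 4 = 216
  E: 3 × 1 × 7 = 21
  F: 3 × 9 × 1 = 27
  G: 7 × 8 × 6 = 336
  H: 3 × 10 × 3 = 90
  I: 10 × 9 × 4 = 360
Modes with RPN > 206: A (400), D (216), G (336), I (360) → 4.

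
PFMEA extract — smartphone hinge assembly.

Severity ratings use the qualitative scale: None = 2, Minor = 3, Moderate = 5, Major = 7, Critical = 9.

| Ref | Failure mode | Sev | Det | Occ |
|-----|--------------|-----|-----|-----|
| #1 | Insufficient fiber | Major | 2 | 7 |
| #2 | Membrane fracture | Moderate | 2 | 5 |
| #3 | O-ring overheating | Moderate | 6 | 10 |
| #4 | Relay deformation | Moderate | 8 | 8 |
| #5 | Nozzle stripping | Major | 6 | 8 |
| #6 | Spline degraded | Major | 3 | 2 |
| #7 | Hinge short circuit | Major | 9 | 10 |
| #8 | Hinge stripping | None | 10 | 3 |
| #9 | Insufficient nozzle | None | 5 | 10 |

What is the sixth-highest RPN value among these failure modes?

98

RPN = Severity × Occurrence × Detection:
  #1: 7 × 7 × 2 = 98
  #2: 5 × 5 × 2 = 50
  #3: 5 × 10 × 6 = 300
  #4: 5 × 8 × 8 = 320
  #5: 7 × 8 × 6 = 336
  #6: 7 × 2 × 3 = 42
  #7: 7 × 10 × 9 = 630
  #8: 2 × 3 × 10 = 60
  #9: 2 × 10 × 5 = 100
Sorted descending: 630, 336, 320, 300, 100, 98, 60, 50, 42.
The sixth-highest RPN is 98 (#1).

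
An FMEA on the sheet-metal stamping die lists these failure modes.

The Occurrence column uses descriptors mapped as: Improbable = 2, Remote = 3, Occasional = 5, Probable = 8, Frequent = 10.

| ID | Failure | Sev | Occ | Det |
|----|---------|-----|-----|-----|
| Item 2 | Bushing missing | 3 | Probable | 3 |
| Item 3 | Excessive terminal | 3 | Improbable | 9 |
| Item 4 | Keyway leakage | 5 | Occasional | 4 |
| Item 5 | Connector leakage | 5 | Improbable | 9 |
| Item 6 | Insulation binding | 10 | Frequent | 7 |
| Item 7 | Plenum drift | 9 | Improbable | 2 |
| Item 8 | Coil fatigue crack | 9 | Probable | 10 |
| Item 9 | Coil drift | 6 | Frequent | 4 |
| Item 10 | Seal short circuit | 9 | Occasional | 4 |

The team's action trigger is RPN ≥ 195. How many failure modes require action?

3

RPN = Severity × Occurrence × Detection:
  Item 2: 3 × 8 × 3 = 72
  Item 3: 3 × 2 × 9 = 54
  Item 4: 5 × 5 × 4 = 100
  Item 5: 5 × 2 × 9 = 90
  Item 6: 10 × 10 × 7 = 700
  Item 7: 9 × 2 × 2 = 36
  Item 8: 9 × 8 × 10 = 720
  Item 9: 6 × 10 × 4 = 240
  Item 10: 9 × 5 × 4 = 180
Modes with RPN ≥ 195: Item 6 (700), Item 8 (720), Item 9 (240) → 3.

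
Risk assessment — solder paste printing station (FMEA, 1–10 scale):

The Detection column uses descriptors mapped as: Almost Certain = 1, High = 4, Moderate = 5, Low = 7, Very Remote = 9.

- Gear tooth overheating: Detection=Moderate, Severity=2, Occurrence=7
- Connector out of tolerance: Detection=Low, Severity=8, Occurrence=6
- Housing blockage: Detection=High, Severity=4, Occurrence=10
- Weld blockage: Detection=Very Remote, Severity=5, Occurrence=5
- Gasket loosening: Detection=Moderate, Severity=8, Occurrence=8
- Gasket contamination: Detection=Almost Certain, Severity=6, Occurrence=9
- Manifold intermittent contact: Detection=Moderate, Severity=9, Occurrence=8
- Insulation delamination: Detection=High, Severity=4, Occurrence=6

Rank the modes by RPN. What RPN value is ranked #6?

RPN = Severity × Occurrence × Detection:
  Gear tooth overheating: 2 × 7 × 5 = 70
  Connector out of tolerance: 8 × 6 × 7 = 336
  Housing blockage: 4 × 10 × 4 = 160
  Weld blockage: 5 × 5 × 9 = 225
  Gasket loosening: 8 × 8 × 5 = 320
  Gasket contamination: 6 × 9 × 1 = 54
  Manifold intermittent contact: 9 × 8 × 5 = 360
  Insulation delamination: 4 × 6 × 4 = 96
Sorted descending: 360, 336, 320, 225, 160, 96, 70, 54.
The sixth-highest RPN is 96 (Insulation delamination).

96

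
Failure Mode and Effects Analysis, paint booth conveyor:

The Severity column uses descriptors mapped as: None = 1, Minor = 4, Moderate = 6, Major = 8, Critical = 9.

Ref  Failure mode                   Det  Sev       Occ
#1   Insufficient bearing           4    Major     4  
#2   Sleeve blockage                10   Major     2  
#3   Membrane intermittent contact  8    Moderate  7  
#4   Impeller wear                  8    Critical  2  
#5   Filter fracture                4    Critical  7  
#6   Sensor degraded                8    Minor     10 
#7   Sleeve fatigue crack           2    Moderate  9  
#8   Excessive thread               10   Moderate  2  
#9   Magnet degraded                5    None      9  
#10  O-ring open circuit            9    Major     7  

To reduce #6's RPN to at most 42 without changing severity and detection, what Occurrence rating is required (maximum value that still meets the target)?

1

#6: S=4, O=10, D=8 → current RPN = 320.
Fixed product = 32. Need 32 × O ≤ 42, so O ≤ 42/32 = 1.31.
Maximum integer Occurrence rating = 1 (gives RPN 32; O=2 would give 64 > 42).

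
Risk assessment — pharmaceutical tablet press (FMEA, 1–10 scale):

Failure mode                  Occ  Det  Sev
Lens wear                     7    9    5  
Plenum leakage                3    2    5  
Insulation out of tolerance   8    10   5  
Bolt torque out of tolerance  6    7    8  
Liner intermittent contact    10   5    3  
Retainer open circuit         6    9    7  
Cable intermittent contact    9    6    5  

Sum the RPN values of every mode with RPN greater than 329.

RPN = Severity × Occurrence × Detection:
  Lens wear: 5 × 7 × 9 = 315
  Plenum leakage: 5 × 3 × 2 = 30
  Insulation out of tolerance: 5 × 8 × 10 = 400
  Bolt torque out of tolerance: 8 × 6 × 7 = 336
  Liner intermittent contact: 3 × 10 × 5 = 150
  Retainer open circuit: 7 × 6 × 9 = 378
  Cable intermittent contact: 5 × 9 × 6 = 270
RPN > 329: Insulation out of tolerance (400), Bolt torque out of tolerance (336), Retainer open circuit (378).
Sum: 400 + 336 + 378 = 1114.

1114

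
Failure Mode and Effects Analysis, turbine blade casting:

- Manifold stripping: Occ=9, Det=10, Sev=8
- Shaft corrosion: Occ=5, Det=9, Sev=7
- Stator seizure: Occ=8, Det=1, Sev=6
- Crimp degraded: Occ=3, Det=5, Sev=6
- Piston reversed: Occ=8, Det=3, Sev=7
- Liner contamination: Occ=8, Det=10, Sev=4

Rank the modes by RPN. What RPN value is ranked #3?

315

RPN = Severity × Occurrence × Detection:
  Manifold stripping: 8 × 9 × 10 = 720
  Shaft corrosion: 7 × 5 × 9 = 315
  Stator seizure: 6 × 8 × 1 = 48
  Crimp degraded: 6 × 3 × 5 = 90
  Piston reversed: 7 × 8 × 3 = 168
  Liner contamination: 4 × 8 × 10 = 320
Sorted descending: 720, 320, 315, 168, 90, 48.
The third-highest RPN is 315 (Shaft corrosion).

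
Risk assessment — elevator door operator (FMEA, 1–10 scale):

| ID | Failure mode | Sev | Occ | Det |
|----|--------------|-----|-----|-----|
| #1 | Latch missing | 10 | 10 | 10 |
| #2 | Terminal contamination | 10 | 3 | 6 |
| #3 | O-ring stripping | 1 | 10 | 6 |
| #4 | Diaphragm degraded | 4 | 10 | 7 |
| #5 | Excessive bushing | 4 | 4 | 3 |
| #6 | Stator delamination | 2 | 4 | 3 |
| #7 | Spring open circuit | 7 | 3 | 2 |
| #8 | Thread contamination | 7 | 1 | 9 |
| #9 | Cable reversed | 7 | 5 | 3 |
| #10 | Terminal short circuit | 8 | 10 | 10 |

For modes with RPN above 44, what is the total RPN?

2536

RPN = Severity × Occurrence × Detection:
  #1: 10 × 10 × 10 = 1000
  #2: 10 × 3 × 6 = 180
  #3: 1 × 10 × 6 = 60
  #4: 4 × 10 × 7 = 280
  #5: 4 × 4 × 3 = 48
  #6: 2 × 4 × 3 = 24
  #7: 7 × 3 × 2 = 42
  #8: 7 × 1 × 9 = 63
  #9: 7 × 5 × 3 = 105
  #10: 8 × 10 × 10 = 800
RPN > 44: #1 (1000), #2 (180), #3 (60), #4 (280), #5 (48), #8 (63), #9 (105), #10 (800).
Sum: 1000 + 180 + 60 + 280 + 48 + 63 + 105 + 800 = 2536.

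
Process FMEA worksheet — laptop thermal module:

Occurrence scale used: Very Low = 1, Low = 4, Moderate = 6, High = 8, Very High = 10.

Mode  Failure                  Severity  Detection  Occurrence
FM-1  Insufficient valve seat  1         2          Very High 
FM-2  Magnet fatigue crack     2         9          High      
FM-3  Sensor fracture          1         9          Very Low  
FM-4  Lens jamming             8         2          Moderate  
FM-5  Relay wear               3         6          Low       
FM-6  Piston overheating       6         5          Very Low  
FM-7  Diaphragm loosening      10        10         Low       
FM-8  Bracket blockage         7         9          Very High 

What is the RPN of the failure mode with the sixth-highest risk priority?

RPN = Severity × Occurrence × Detection:
  FM-1: 1 × 10 × 2 = 20
  FM-2: 2 × 8 × 9 = 144
  FM-3: 1 × 1 × 9 = 9
  FM-4: 8 × 6 × 2 = 96
  FM-5: 3 × 4 × 6 = 72
  FM-6: 6 × 1 × 5 = 30
  FM-7: 10 × 4 × 10 = 400
  FM-8: 7 × 10 × 9 = 630
Sorted descending: 630, 400, 144, 96, 72, 30, 20, 9.
The sixth-highest RPN is 30 (FM-6).

30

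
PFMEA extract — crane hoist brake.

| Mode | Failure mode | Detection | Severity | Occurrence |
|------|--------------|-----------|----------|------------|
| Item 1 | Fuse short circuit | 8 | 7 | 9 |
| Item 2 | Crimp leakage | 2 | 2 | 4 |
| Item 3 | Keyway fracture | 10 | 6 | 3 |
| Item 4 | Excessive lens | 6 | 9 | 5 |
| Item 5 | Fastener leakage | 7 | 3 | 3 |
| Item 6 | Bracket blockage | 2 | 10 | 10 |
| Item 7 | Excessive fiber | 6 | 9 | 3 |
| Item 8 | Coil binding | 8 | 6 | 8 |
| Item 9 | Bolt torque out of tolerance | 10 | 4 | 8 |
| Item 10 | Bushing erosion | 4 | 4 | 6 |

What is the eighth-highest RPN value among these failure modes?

96

RPN = Severity × Occurrence × Detection:
  Item 1: 7 × 9 × 8 = 504
  Item 2: 2 × 4 × 2 = 16
  Item 3: 6 × 3 × 10 = 180
  Item 4: 9 × 5 × 6 = 270
  Item 5: 3 × 3 × 7 = 63
  Item 6: 10 × 10 × 2 = 200
  Item 7: 9 × 3 × 6 = 162
  Item 8: 6 × 8 × 8 = 384
  Item 9: 4 × 8 × 10 = 320
  Item 10: 4 × 6 × 4 = 96
Sorted descending: 504, 384, 320, 270, 200, 180, 162, 96, 63, 16.
The eighth-highest RPN is 96 (Item 10).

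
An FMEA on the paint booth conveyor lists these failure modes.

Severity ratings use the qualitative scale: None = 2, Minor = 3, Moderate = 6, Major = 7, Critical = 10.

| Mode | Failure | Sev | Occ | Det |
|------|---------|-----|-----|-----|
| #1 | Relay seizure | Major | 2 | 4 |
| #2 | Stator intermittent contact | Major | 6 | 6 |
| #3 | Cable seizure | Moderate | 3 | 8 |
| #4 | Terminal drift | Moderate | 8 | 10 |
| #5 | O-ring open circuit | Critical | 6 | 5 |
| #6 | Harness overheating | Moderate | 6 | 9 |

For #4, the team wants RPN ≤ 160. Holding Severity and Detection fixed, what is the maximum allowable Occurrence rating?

#4: S=6, O=8, D=10 → current RPN = 480.
Fixed product = 60. Need 60 × O ≤ 160, so O ≤ 160/60 = 2.67.
Maximum integer Occurrence rating = 2 (gives RPN 120; O=3 would give 180 > 160).

2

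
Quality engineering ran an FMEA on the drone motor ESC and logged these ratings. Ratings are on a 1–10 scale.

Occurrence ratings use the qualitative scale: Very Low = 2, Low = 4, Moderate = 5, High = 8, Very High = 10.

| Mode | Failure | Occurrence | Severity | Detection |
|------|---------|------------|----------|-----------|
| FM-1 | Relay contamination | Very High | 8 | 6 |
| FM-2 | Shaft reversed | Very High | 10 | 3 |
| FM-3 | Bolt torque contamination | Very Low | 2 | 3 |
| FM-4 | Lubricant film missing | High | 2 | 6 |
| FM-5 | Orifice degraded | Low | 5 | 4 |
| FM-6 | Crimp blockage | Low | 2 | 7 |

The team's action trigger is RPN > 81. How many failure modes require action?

RPN = Severity × Occurrence × Detection:
  FM-1: 8 × 10 × 6 = 480
  FM-2: 10 × 10 × 3 = 300
  FM-3: 2 × 2 × 3 = 12
  FM-4: 2 × 8 × 6 = 96
  FM-5: 5 × 4 × 4 = 80
  FM-6: 2 × 4 × 7 = 56
Modes with RPN > 81: FM-1 (480), FM-2 (300), FM-4 (96) → 3.

3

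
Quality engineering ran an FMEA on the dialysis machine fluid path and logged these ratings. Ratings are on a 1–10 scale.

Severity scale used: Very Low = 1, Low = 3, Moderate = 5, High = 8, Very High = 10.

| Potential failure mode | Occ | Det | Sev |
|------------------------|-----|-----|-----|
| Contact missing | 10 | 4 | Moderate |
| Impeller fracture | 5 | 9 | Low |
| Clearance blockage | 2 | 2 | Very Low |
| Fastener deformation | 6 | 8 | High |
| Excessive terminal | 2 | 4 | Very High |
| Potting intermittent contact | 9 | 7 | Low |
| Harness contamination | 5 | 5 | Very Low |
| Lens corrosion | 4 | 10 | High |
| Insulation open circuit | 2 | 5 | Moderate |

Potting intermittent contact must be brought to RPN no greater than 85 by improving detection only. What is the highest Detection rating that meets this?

3

Potting intermittent contact: S=3, O=9, D=7 → current RPN = 189.
Fixed product = 27. Need 27 × D ≤ 85, so D ≤ 85/27 = 3.15.
Maximum integer Detection rating = 3 (gives RPN 81; D=4 would give 108 > 85).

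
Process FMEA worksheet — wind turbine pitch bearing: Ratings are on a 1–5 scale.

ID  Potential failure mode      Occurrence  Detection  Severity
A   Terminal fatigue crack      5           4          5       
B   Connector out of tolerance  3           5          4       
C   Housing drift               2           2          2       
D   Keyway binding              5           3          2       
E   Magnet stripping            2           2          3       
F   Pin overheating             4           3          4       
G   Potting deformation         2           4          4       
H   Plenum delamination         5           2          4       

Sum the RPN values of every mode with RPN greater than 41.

208

RPN = Severity × Occurrence × Detection:
  A: 5 × 5 × 4 = 100
  B: 4 × 3 × 5 = 60
  C: 2 × 2 × 2 = 8
  D: 2 × 5 × 3 = 30
  E: 3 × 2 × 2 = 12
  F: 4 × 4 × 3 = 48
  G: 4 × 2 × 4 = 32
  H: 4 × 5 × 2 = 40
RPN > 41: A (100), B (60), F (48).
Sum: 100 + 60 + 48 = 208.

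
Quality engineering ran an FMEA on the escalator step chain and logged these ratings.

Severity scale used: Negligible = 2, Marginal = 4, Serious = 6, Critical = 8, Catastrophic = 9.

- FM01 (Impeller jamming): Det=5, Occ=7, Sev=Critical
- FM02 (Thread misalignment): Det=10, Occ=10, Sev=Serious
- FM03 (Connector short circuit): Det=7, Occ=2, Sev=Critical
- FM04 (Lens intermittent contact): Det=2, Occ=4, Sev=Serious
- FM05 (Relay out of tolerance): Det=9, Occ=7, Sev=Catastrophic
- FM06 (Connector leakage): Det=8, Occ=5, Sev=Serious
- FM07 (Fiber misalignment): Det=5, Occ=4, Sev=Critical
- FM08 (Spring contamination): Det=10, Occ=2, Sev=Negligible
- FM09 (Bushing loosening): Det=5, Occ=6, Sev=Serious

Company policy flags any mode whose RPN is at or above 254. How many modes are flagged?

RPN = Severity × Occurrence × Detection:
  FM01: 8 × 7 × 5 = 280
  FM02: 6 × 10 × 10 = 600
  FM03: 8 × 2 × 7 = 112
  FM04: 6 × 4 × 2 = 48
  FM05: 9 × 7 × 9 = 567
  FM06: 6 × 5 × 8 = 240
  FM07: 8 × 4 × 5 = 160
  FM08: 2 × 2 × 10 = 40
  FM09: 6 × 6 × 5 = 180
Modes with RPN ≥ 254: FM01 (280), FM02 (600), FM05 (567) → 3.

3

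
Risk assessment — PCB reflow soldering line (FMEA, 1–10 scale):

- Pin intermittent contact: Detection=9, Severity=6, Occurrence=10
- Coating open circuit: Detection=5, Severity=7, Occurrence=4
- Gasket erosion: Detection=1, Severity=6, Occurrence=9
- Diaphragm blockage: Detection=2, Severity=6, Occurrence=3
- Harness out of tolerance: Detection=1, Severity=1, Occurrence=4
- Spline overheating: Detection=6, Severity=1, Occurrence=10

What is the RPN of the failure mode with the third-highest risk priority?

RPN = Severity × Occurrence × Detection:
  Pin intermittent contact: 6 × 10 × 9 = 540
  Coating open circuit: 7 × 4 × 5 = 140
  Gasket erosion: 6 × 9 × 1 = 54
  Diaphragm blockage: 6 × 3 × 2 = 36
  Harness out of tolerance: 1 × 4 × 1 = 4
  Spline overheating: 1 × 10 × 6 = 60
Sorted descending: 540, 140, 60, 54, 36, 4.
The third-highest RPN is 60 (Spline overheating).

60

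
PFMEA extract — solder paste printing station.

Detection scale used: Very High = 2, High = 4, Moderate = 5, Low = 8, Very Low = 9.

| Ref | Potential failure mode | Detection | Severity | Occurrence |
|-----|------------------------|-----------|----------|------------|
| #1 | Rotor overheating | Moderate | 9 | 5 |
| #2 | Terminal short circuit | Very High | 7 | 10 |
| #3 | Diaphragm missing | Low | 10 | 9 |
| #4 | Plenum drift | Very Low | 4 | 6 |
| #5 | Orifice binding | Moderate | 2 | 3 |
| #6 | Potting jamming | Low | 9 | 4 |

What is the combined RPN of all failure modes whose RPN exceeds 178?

RPN = Severity × Occurrence × Detection:
  #1: 9 × 5 × 5 = 225
  #2: 7 × 10 × 2 = 140
  #3: 10 × 9 × 8 = 720
  #4: 4 × 6 × 9 = 216
  #5: 2 × 3 × 5 = 30
  #6: 9 × 4 × 8 = 288
RPN > 178: #1 (225), #3 (720), #4 (216), #6 (288).
Sum: 225 + 720 + 216 + 288 = 1449.

1449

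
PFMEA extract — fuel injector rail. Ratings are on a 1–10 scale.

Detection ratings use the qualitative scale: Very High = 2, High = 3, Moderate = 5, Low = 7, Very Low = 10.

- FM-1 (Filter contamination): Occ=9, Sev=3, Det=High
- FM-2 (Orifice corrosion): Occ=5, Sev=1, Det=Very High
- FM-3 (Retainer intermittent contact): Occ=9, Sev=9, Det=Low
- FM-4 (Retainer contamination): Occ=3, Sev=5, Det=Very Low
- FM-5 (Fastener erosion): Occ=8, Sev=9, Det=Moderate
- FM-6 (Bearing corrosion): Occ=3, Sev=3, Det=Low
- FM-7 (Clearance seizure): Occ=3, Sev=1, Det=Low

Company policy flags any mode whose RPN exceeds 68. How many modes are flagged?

RPN = Severity × Occurrence × Detection:
  FM-1: 3 × 9 × 3 = 81
  FM-2: 1 × 5 × 2 = 10
  FM-3: 9 × 9 × 7 = 567
  FM-4: 5 × 3 × 10 = 150
  FM-5: 9 × 8 × 5 = 360
  FM-6: 3 × 3 × 7 = 63
  FM-7: 1 × 3 × 7 = 21
Modes with RPN > 68: FM-1 (81), FM-3 (567), FM-4 (150), FM-5 (360) → 4.

4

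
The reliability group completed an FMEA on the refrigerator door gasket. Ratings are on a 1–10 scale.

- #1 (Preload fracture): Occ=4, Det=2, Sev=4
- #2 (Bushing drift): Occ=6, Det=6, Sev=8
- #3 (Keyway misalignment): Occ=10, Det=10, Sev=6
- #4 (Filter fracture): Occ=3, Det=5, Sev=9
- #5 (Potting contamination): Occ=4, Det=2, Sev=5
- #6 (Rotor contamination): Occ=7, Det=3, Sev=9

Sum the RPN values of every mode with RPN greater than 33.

RPN = Severity × Occurrence × Detection:
  #1: 4 × 4 × 2 = 32
  #2: 8 × 6 × 6 = 288
  #3: 6 × 10 × 10 = 600
  #4: 9 × 3 × 5 = 135
  #5: 5 × 4 × 2 = 40
  #6: 9 × 7 × 3 = 189
RPN > 33: #2 (288), #3 (600), #4 (135), #5 (40), #6 (189).
Sum: 288 + 600 + 135 + 40 + 189 = 1252.

1252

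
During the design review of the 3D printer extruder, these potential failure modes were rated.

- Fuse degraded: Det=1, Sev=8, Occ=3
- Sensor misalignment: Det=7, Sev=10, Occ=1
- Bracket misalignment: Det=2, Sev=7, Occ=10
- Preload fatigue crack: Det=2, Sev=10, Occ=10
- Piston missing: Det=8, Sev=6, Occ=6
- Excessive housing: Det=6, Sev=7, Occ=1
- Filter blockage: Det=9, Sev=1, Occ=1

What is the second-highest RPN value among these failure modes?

RPN = Severity × Occurrence × Detection:
  Fuse degraded: 8 × 3 × 1 = 24
  Sensor misalignment: 10 × 1 × 7 = 70
  Bracket misalignment: 7 × 10 × 2 = 140
  Preload fatigue crack: 10 × 10 × 2 = 200
  Piston missing: 6 × 6 × 8 = 288
  Excessive housing: 7 × 1 × 6 = 42
  Filter blockage: 1 × 1 × 9 = 9
Sorted descending: 288, 200, 140, 70, 42, 24, 9.
The second-highest RPN is 200 (Preload fatigue crack).

200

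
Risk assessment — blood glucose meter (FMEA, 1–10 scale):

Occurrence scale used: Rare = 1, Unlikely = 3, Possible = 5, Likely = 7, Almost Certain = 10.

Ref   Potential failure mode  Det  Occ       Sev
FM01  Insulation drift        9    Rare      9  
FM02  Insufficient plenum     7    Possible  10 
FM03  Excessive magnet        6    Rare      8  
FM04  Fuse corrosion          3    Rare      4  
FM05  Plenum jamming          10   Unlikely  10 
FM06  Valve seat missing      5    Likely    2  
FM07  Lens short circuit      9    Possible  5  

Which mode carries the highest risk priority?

FM02

RPN = Severity × Occurrence × Detection:
  FM01: 9 × 1 × 9 = 81
  FM02: 10 × 5 × 7 = 350
  FM03: 8 × 1 × 6 = 48
  FM04: 4 × 1 × 3 = 12
  FM05: 10 × 3 × 10 = 300
  FM06: 2 × 7 × 5 = 70
  FM07: 5 × 5 × 9 = 225
Highest RPN is 350 → FM02.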